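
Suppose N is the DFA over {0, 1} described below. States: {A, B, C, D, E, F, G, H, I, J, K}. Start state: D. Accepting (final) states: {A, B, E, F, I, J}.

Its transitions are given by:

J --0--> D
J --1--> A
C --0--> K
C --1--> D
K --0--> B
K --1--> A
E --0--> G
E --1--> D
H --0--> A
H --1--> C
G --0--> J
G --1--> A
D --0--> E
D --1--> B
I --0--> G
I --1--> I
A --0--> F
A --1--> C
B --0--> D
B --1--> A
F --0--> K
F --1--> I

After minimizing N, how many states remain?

States {H} cannot be reached from the start state, so discard them.
Initial partition by acceptance: {A,B,E,F,I,J} | {C,D,G,K}.
On input 0, block {A,B,E,F,I,J} splits into {B,E,F,I,J} and {A}.
Refine {B,E,F,I,J} on symbol 1: members go to different blocks, giving {B,J} and {F,I} and {E}.
Split {C,D,G,K} by δ(·,0) → {G,K} and {C} and {D}.
Stable partition: {B,J} | {G,K} | {A} | {F,I} | {E} | {C} | {D} — 7 equivalence classes.

7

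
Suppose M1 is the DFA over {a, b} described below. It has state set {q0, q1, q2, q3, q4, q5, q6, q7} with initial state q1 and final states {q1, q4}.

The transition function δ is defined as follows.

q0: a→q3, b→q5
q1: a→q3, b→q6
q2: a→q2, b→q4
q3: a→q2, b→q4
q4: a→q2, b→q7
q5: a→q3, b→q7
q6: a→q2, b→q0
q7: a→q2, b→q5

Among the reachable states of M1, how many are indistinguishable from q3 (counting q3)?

P0 = {q1,q4} | {q0,q2,q3,q5,q6,q7}.
Split {q0,q2,q3,q5,q6,q7} by δ(·,b) → {q0,q5,q6,q7} and {q2,q3}.
Stable partition: {q1,q4} | {q0,q5,q6,q7} | {q2,q3} — 3 equivalence classes.
State q3 belongs to the block {q2,q3}, which has 2 states.

2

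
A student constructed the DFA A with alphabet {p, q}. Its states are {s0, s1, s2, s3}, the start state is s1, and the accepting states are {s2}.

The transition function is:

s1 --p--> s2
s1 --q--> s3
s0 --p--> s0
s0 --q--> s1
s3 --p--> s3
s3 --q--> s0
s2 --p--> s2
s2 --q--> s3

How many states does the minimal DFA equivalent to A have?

4

P0 = {s2} | {s0,s1,s3}.
Refine {s0,s1,s3} on symbol p: members go to different blocks, giving {s0,s3} and {s1}.
Refine {s0,s3} on symbol q: members go to different blocks, giving {s0} and {s3}.
Stable partition: {s2} | {s0} | {s1} | {s3} — 4 equivalence classes.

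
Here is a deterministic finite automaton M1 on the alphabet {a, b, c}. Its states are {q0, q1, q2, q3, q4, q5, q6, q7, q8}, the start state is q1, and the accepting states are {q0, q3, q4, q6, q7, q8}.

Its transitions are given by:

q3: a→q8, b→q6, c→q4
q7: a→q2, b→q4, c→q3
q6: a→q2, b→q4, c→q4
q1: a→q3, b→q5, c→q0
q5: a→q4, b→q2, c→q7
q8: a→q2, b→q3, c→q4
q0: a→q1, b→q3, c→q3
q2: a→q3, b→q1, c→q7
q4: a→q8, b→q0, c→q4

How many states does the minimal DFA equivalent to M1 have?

Start with accepting vs non-accepting: {q0,q3,q4,q6,q7,q8} | {q1,q2,q5}.
Split {q0,q3,q4,q6,q7,q8} by δ(·,a) → {q0,q6,q7,q8} and {q3,q4}.
The partition is now stable with 3 blocks: {q0,q6,q7,q8} | {q1,q2,q5} | {q3,q4}.

3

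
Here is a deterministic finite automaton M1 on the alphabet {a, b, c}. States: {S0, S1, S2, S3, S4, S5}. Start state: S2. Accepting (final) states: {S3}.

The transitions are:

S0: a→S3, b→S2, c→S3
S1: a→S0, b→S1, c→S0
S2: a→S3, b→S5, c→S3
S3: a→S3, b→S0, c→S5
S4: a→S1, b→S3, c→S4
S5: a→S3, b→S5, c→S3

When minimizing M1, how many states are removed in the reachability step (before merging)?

2

BFS from S2 reaches {S0, S2, S3, S5}; the 2 state(s) S1, S4 are never visited.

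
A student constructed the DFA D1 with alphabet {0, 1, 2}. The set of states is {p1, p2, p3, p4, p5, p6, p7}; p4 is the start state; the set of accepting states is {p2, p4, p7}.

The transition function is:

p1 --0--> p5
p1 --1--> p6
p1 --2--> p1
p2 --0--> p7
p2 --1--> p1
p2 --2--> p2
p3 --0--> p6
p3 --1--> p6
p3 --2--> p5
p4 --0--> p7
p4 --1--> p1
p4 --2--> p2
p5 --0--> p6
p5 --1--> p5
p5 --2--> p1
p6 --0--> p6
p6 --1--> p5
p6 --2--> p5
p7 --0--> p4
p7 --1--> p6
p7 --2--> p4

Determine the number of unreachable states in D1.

BFS from p4 reaches {p1, p2, p4, p5, p6, p7}; the 1 state(s) p3 are never visited.

1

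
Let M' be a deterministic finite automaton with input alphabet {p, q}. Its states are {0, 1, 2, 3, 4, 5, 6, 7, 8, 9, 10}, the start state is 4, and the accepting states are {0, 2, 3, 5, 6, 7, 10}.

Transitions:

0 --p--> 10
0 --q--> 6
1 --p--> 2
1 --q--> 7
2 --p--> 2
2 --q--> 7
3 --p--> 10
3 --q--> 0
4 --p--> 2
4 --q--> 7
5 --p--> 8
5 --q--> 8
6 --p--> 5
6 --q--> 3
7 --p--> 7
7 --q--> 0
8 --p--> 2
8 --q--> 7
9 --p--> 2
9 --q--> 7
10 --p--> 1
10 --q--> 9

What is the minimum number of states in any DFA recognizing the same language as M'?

5

Initial partition by acceptance: {0,2,3,5,6,7,10} | {1,4,8,9}.
On input p, block {0,2,3,5,6,7,10} splits into {0,2,3,6,7} and {5,10}.
On input p, block {0,2,3,6,7} splits into {0,3,6} and {2,7}.
Split {2,7} by δ(·,q) → {2} and {7}.
Stable partition: {0,3,6} | {1,4,8,9} | {5,10} | {2} | {7} — 5 equivalence classes.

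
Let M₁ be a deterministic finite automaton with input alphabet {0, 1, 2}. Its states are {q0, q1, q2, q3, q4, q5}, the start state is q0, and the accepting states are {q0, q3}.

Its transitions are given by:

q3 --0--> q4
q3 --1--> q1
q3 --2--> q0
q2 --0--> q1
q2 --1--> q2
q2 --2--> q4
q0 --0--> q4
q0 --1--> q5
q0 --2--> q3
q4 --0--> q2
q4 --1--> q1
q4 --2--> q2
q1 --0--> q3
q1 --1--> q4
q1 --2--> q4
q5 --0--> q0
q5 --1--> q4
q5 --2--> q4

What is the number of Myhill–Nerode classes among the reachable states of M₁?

4

P0 = {q0,q3} | {q1,q2,q4,q5}.
Split {q1,q2,q4,q5} by δ(·,0) → {q1,q5} and {q2,q4}.
Split {q2,q4} by δ(·,0) → {q2} and {q4}.
No further refinement is possible. Final partition (4 blocks): {q0,q3} | {q1,q5} | {q2} | {q4}.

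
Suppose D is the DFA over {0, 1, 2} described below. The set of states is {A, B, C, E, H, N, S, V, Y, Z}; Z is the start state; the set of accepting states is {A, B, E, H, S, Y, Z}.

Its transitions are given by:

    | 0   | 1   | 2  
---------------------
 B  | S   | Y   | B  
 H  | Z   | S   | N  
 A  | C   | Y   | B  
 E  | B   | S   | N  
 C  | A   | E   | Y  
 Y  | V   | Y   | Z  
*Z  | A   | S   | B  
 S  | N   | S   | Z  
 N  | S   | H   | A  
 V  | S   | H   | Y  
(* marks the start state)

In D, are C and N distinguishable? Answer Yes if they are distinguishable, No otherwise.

No

Every state is reachable, so we keep all 10.
Initial partition by acceptance: {A,B,E,H,S,Y,Z} | {C,N,V}.
Refine {A,B,E,H,S,Y,Z} on symbol 0: members go to different blocks, giving {B,E,H,Z} and {A,S,Y}.
Split {B,E,H,Z} by δ(·,0) → {B,Z} and {E,H}.
The partition is now stable with 4 blocks: {B,Z} | {C,N,V} | {A,S,Y} | {E,H}.
C and N lie in the same block of the stable partition, so they are equivalent — no string distinguishes them.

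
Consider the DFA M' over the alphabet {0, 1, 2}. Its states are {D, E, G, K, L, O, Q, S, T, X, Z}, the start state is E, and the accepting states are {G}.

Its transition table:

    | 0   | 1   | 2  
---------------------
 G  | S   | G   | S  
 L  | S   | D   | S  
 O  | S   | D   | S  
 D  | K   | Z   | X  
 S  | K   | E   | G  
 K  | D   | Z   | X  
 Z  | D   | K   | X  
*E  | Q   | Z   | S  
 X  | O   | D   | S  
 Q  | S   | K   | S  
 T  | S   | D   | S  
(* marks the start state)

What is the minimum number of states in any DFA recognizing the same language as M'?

5

States {L,T} cannot be reached from the start state, so discard them.
P0 = {G} | {D,E,K,O,Q,S,X,Z}.
Split {D,E,K,O,Q,S,X,Z} by δ(·,2) → {D,E,K,O,Q,X,Z} and {S}.
Split {D,E,K,O,Q,X,Z} by δ(·,0) → {D,E,K,X,Z} and {O,Q}.
Split {D,E,K,X,Z} by δ(·,0) → {D,K,Z} and {E,X}.
The partition is now stable with 5 blocks: {G} | {D,K,Z} | {S} | {O,Q} | {E,X}.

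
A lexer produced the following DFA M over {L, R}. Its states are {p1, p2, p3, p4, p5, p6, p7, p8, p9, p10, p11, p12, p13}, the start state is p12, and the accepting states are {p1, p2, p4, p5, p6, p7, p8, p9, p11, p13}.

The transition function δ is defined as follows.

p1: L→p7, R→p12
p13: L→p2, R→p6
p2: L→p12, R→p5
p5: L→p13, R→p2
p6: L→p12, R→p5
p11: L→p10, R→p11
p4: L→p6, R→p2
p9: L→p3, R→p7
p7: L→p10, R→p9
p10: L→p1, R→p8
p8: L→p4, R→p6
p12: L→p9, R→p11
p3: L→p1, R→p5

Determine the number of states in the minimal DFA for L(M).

7

Start with accepting vs non-accepting: {p1,p2,p4,p5,p6,p7,p8,p9,p11,p13} | {p3,p10,p12}.
Split {p1,p2,p4,p5,p6,p7,p8,p9,p11,p13} by δ(·,L) → {p1,p4,p5,p8,p13} and {p2,p6,p7,p9,p11}.
On input L, block {p1,p4,p5,p8,p13} splits into {p1,p4,p13} and {p5,p8}.
Split {p1,p4,p13} by δ(·,R) → {p4,p13} and {p1}.
Refine {p3,p10,p12} on symbol L: members go to different blocks, giving {p3,p10} and {p12}.
Split {p2,p6,p7,p9,p11} by δ(·,L) → {p7,p9,p11} and {p2,p6}.
The partition is now stable with 7 blocks: {p4,p13} | {p3,p10} | {p7,p9,p11} | {p5,p8} | {p1} | {p12} | {p2,p6}.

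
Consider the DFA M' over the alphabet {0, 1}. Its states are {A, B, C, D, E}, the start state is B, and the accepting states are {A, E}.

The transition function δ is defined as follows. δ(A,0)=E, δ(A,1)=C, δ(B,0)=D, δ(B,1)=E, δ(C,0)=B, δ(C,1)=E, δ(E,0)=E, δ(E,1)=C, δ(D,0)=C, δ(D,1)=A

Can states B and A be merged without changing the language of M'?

No

P0 = {A,E} | {B,C,D}.
Stable partition: {A,E} | {B,C,D} — 2 equivalence classes.
B and A end up in different blocks, so they are distinguishable. For instance, the string 'ε' is accepted from only A.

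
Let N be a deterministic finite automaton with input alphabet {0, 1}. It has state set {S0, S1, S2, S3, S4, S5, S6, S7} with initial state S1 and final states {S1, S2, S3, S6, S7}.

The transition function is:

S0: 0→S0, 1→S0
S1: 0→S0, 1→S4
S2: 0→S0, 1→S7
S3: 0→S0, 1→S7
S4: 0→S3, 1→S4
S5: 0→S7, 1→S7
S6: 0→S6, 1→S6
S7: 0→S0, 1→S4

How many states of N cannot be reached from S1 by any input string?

Starting at S1 and following transitions, the reachable set is {S0, S1, S3, S4, S7}. That leaves S2, S5, S6 unreachable — 3 in total.

3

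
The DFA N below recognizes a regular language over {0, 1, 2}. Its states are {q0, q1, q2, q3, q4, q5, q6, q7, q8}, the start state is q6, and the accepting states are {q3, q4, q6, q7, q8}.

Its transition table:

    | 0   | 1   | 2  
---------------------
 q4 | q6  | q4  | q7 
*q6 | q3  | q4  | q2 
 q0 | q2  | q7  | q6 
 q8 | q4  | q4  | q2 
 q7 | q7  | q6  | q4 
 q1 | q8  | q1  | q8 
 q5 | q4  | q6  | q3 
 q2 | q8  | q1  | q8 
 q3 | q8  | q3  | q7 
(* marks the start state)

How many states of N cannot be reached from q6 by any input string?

2

BFS from q6 reaches {q1, q2, q3, q4, q6, q7, q8}; the 2 state(s) q0, q5 are never visited.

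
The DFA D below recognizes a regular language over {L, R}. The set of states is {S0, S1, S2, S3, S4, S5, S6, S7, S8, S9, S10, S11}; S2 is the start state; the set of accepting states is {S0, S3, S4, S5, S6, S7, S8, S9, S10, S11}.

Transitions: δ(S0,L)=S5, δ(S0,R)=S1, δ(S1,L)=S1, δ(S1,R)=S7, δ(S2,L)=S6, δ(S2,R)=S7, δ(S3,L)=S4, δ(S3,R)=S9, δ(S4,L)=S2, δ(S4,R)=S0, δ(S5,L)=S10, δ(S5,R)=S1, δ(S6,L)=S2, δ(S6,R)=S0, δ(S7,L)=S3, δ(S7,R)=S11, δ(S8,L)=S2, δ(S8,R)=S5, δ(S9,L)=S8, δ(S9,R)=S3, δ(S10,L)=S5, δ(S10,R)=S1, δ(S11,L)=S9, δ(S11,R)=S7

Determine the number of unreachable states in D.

0

Exploring from S2, all states are eventually visited, so none are unreachable.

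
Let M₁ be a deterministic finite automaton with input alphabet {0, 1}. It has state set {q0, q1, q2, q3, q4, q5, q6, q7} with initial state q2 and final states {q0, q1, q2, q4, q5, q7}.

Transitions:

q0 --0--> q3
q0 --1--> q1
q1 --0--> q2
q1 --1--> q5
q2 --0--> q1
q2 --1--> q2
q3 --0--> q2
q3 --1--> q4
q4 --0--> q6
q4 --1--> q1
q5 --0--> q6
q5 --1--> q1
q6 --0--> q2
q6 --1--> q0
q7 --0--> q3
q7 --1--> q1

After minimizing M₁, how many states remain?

Reachable states from the start: {q0,q1,q2,q3,q4,q5,q6}. Unreachable: {q7} — drop them.
P0 = {q0,q1,q2,q4,q5} | {q3,q6}.
Refine {q0,q1,q2,q4,q5} on symbol 0: members go to different blocks, giving {q0,q4,q5} and {q1,q2}.
On input 1, block {q1,q2} splits into {q1} and {q2}.
Stable partition: {q0,q4,q5} | {q3,q6} | {q1} | {q2} — 4 equivalence classes.

4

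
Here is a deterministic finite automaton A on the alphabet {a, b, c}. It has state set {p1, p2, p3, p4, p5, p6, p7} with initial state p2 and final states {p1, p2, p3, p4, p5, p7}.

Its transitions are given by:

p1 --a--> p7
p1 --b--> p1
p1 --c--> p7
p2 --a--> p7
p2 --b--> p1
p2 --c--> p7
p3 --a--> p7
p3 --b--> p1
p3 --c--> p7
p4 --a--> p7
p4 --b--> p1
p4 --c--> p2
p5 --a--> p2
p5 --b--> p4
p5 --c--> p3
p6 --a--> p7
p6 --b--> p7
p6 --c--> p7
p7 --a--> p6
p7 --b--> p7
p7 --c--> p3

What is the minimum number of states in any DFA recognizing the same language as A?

3

First remove the unreachable states {p4,p5}; 5 states remain.
Start with accepting vs non-accepting: {p1,p2,p3,p7} | {p6}.
Split {p1,p2,p3,p7} by δ(·,a) → {p1,p2,p3} and {p7}.
No further refinement is possible. Final partition (3 blocks): {p1,p2,p3} | {p6} | {p7}.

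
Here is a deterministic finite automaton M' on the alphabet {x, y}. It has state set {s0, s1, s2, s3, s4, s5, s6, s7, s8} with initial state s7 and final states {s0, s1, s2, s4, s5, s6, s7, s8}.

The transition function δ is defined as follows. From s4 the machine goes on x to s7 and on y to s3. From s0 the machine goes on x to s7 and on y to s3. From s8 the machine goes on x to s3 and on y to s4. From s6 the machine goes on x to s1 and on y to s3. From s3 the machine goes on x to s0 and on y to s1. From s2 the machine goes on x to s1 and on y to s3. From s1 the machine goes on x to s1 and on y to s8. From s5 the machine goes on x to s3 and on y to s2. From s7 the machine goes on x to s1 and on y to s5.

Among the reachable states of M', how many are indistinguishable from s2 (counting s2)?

States {s6} cannot be reached from the start state, so discard them.
Initial partition by acceptance: {s0,s1,s2,s4,s5,s7,s8} | {s3}.
Refine {s0,s1,s2,s4,s5,s7,s8} on symbol x: members go to different blocks, giving {s0,s1,s2,s4,s7} and {s5,s8}.
On input y, block {s0,s1,s2,s4,s7} splits into {s0,s2,s4} and {s1,s7}.
The partition is now stable with 4 blocks: {s0,s2,s4} | {s3} | {s5,s8} | {s1,s7}.
The equivalence class containing s2 is {s0,s2,s4}, of size 3.

3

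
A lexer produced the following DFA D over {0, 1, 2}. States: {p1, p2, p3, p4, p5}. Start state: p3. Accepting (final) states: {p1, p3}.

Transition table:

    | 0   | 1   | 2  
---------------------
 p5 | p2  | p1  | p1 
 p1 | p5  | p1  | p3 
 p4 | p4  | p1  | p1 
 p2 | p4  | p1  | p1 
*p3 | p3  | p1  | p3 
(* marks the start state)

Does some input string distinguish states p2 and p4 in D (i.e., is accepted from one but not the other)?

Every state is reachable, so we keep all 5.
Start with accepting vs non-accepting: {p1,p3} | {p2,p4,p5}.
Refine {p1,p3} on symbol 0: members go to different blocks, giving {p1} and {p3}.
The partition is now stable with 3 blocks: {p1} | {p2,p4,p5} | {p3}.
p2 and p4 lie in the same block of the stable partition, so they are equivalent — no string distinguishes them.

No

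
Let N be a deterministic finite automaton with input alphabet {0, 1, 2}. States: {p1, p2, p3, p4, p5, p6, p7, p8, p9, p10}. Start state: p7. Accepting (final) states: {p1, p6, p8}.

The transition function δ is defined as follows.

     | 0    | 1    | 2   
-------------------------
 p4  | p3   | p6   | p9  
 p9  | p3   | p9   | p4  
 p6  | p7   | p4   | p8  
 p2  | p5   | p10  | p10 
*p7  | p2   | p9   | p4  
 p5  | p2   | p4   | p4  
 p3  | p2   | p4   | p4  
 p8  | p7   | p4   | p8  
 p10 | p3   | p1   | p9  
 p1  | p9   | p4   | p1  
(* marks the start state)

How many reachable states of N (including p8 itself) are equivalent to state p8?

All states are reachable from the start state.
Start with accepting vs non-accepting: {p1,p6,p8} | {p2,p3,p4,p5,p7,p9,p10}.
On input 1, block {p2,p3,p4,p5,p7,p9,p10} splits into {p2,p3,p5,p7,p9} and {p4,p10}.
Split {p2,p3,p5,p7,p9} by δ(·,1) → {p2,p3,p5} and {p7,p9}.
Stable partition: {p1,p6,p8} | {p2,p3,p5} | {p4,p10} | {p7,p9} — 4 equivalence classes.
State p8 belongs to the block {p1,p6,p8}, which has 3 states.

3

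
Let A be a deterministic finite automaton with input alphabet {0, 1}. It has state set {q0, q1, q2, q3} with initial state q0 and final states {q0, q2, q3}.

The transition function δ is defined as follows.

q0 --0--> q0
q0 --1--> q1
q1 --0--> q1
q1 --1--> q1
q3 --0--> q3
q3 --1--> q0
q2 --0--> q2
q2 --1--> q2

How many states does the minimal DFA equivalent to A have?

States {q2,q3} cannot be reached from the start state, so discard them.
Start with accepting vs non-accepting: {q0} | {q1}.
Stable partition: {q0} | {q1} — 2 equivalence classes.

2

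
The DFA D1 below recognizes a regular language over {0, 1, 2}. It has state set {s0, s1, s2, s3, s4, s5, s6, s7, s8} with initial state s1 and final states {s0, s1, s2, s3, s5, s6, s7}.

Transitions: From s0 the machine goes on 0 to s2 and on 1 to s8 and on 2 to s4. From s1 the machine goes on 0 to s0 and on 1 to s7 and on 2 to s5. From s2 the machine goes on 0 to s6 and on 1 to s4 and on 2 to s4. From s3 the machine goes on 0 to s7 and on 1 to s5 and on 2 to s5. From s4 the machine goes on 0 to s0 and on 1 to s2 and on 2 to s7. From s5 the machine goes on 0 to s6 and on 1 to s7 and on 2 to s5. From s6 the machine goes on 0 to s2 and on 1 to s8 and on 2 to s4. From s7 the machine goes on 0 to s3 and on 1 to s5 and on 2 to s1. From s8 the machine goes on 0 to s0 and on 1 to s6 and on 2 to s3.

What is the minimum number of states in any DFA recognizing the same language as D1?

4

Initial partition by acceptance: {s0,s1,s2,s3,s5,s6,s7} | {s4,s8}.
Refine {s0,s1,s2,s3,s5,s6,s7} on symbol 1: members go to different blocks, giving {s1,s3,s5,s7} and {s0,s2,s6}.
Split {s1,s3,s5,s7} by δ(·,0) → {s1,s5} and {s3,s7}.
Stable partition: {s1,s5} | {s4,s8} | {s0,s2,s6} | {s3,s7} — 4 equivalence classes.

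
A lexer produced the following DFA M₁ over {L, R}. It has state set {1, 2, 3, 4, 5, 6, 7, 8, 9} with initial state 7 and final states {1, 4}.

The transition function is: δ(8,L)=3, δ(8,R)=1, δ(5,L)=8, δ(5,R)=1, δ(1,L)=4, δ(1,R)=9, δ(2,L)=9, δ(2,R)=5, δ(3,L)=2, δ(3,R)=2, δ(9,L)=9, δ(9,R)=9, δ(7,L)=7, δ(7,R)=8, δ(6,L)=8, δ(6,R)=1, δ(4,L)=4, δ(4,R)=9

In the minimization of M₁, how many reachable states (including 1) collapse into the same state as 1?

2

Reachable states from the start: {1,2,3,4,5,7,8,9}. Unreachable: {6} — drop them.
Initial partition by acceptance: {1,4} | {2,3,5,7,8,9}.
On input R, block {2,3,5,7,8,9} splits into {2,3,7,9} and {5,8}.
On input R, block {2,3,7,9} splits into {2,7} and {3,9}.
On input L, block {2,7} splits into {2} and {7}.
Split {5,8} by δ(·,L) → {5} and {8}.
Refine {3,9} on symbol L: members go to different blocks, giving {3} and {9}.
The partition is now stable with 7 blocks: {1,4} | {2} | {5} | {3} | {7} | {8} | {9}.
State 1 belongs to the block {1,4}, which has 2 states.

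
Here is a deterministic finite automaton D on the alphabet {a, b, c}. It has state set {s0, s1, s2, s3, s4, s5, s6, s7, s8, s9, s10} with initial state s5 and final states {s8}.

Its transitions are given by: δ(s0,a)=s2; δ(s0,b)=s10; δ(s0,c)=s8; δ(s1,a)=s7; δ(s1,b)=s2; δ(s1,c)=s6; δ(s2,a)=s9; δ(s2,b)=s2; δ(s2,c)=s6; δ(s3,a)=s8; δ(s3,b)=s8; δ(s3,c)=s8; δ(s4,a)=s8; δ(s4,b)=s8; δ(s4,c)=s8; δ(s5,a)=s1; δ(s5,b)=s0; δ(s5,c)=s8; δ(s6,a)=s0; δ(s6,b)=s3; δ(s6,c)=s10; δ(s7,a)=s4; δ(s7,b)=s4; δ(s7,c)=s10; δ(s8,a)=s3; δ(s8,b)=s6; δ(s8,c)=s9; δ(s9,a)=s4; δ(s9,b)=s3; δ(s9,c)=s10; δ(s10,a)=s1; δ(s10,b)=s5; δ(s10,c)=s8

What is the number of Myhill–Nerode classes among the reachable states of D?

6

Initial partition by acceptance: {s8} | {s0,s1,s2,s3,s4,s5,s6,s7,s9,s10}.
Refine {s0,s1,s2,s3,s4,s5,s6,s7,s9,s10} on symbol a: members go to different blocks, giving {s0,s1,s2,s5,s6,s7,s9,s10} and {s3,s4}.
On input a, block {s0,s1,s2,s5,s6,s7,s9,s10} splits into {s0,s1,s2,s5,s6,s10} and {s7,s9}.
On input a, block {s0,s1,s2,s5,s6,s10} splits into {s0,s5,s6,s10} and {s1,s2}.
Refine {s0,s5,s6,s10} on symbol a: members go to different blocks, giving {s0,s5,s10} and {s6}.
No further refinement is possible. Final partition (6 blocks): {s8} | {s0,s5,s10} | {s3,s4} | {s7,s9} | {s1,s2} | {s6}.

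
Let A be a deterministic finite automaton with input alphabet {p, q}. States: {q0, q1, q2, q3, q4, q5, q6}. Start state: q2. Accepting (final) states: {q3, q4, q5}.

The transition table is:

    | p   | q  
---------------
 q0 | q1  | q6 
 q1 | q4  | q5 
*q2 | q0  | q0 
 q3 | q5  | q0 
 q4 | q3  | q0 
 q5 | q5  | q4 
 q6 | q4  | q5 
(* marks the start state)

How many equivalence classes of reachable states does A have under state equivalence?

Every state is reachable, so we keep all 7.
Initial partition by acceptance: {q3,q4,q5} | {q0,q1,q2,q6}.
Split {q3,q4,q5} by δ(·,q) → {q3,q4} and {q5}.
Split {q3,q4} by δ(·,p) → {q3} and {q4}.
On input p, block {q0,q1,q2,q6} splits into {q0,q2} and {q1,q6}.
Refine {q0,q2} on symbol p: members go to different blocks, giving {q0} and {q2}.
No further refinement is possible. Final partition (6 blocks): {q3} | {q0} | {q5} | {q4} | {q1,q6} | {q2}.

6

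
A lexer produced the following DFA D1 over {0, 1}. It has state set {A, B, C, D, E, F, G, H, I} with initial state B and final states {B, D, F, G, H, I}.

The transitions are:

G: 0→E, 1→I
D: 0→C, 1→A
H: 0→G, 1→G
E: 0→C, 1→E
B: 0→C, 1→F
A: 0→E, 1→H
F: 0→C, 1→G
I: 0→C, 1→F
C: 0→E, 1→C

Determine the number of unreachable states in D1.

3

BFS from B reaches {B, C, E, F, G, I}; the 3 state(s) A, D, H are never visited.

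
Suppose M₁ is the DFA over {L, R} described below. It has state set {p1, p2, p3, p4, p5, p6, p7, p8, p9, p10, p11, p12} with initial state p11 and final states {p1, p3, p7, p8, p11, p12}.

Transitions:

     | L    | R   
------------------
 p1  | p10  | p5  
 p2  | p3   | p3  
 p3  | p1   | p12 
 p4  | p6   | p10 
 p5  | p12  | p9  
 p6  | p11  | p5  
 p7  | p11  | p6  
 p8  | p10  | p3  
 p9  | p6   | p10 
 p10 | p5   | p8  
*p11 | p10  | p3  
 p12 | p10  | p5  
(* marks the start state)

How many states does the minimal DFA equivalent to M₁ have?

7

States {p2,p4,p7} cannot be reached from the start state, so discard them.
P0 = {p1,p3,p8,p11,p12} | {p5,p6,p9,p10}.
Refine {p1,p3,p8,p11,p12} on symbol L: members go to different blocks, giving {p1,p8,p11,p12} and {p3}.
On input R, block {p1,p8,p11,p12} splits into {p1,p12} and {p8,p11}.
Refine {p5,p6,p9,p10} on symbol L: members go to different blocks, giving {p9,p10} and {p5} and {p6}.
On input L, block {p9,p10} splits into {p9} and {p10}.
No further refinement is possible. Final partition (7 blocks): {p1,p12} | {p9} | {p3} | {p8,p11} | {p5} | {p6} | {p10}.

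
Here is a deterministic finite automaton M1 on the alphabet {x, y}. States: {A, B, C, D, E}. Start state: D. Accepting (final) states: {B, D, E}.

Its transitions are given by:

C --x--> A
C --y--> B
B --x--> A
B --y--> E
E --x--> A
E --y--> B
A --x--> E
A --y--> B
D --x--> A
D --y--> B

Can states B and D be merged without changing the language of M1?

First remove the unreachable states {C}; 4 states remain.
P0 = {B,D,E} | {A}.
Stable partition: {B,D,E} | {A} — 2 equivalence classes.
B and D lie in the same block of the stable partition, so they are equivalent — no string distinguishes them.

Yes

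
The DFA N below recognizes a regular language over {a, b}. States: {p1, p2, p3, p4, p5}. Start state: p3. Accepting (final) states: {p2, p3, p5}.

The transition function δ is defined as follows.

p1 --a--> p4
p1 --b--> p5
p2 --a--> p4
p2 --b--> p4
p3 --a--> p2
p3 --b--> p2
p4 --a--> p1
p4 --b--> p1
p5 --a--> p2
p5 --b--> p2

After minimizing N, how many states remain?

4

Every state is reachable, so we keep all 5.
Start with accepting vs non-accepting: {p2,p3,p5} | {p1,p4}.
On input a, block {p2,p3,p5} splits into {p3,p5} and {p2}.
On input b, block {p1,p4} splits into {p1} and {p4}.
No further refinement is possible. Final partition (4 blocks): {p3,p5} | {p1} | {p2} | {p4}.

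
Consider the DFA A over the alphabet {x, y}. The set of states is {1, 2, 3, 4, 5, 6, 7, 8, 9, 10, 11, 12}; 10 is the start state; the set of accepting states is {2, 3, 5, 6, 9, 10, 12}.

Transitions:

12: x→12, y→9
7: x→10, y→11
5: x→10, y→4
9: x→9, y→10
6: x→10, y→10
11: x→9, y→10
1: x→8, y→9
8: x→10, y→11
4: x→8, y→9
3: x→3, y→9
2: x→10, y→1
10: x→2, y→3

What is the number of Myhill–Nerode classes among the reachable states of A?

Reachable states from the start: {1,2,3,8,9,10,11}. Unreachable: {4,5,6,7,12} — drop them.
Initial partition by acceptance: {2,3,9,10} | {1,8,11}.
Refine {2,3,9,10} on symbol y: members go to different blocks, giving {3,9,10} and {2}.
On input x, block {3,9,10} splits into {3,9} and {10}.
Split {3,9} by δ(·,y) → {3} and {9}.
Refine {1,8,11} on symbol x: members go to different blocks, giving {1} and {8} and {11}.
Stable partition: {3} | {1} | {2} | {10} | {9} | {8} | {11} — 7 equivalence classes.

7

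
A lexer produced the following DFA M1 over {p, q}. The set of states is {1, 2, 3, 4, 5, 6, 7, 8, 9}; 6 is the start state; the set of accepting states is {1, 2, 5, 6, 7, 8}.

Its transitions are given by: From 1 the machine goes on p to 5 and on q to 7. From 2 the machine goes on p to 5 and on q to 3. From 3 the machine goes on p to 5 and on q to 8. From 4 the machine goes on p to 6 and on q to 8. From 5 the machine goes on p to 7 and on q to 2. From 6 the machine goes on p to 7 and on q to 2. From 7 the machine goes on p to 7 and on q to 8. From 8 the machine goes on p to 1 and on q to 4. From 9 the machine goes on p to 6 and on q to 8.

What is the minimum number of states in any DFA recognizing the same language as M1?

6

First remove the unreachable states {9}; 8 states remain.
Initial partition by acceptance: {1,2,5,6,7,8} | {3,4}.
Split {1,2,5,6,7,8} by δ(·,q) → {1,5,6,7} and {2,8}.
Refine {1,5,6,7} on symbol q: members go to different blocks, giving {5,6,7} and {1}.
On input p, block {2,8} splits into {2} and {8}.
On input q, block {5,6,7} splits into {5,6} and {7}.
Stable partition: {5,6} | {3,4} | {2} | {1} | {8} | {7} — 6 equivalence classes.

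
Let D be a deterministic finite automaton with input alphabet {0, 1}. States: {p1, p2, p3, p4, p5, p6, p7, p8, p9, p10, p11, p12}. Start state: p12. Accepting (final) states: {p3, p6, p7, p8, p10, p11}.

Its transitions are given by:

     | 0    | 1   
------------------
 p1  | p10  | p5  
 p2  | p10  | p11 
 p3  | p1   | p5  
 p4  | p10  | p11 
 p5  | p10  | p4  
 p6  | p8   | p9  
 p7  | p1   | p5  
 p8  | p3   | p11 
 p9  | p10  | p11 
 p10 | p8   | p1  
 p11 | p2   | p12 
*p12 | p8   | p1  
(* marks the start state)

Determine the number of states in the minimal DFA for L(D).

First remove the unreachable states {p6,p7,p9}; 9 states remain.
P0 = {p3,p8,p10,p11} | {p1,p2,p4,p5,p12}.
Refine {p3,p8,p10,p11} on symbol 0: members go to different blocks, giving {p3,p11} and {p8,p10}.
On input 1, block {p1,p2,p4,p5,p12} splits into {p1,p5,p12} and {p2,p4}.
On input 0, block {p3,p11} splits into {p3} and {p11}.
Refine {p1,p5,p12} on symbol 1: members go to different blocks, giving {p1,p12} and {p5}.
On input 1, block {p1,p12} splits into {p1} and {p12}.
Refine {p8,p10} on symbol 0: members go to different blocks, giving {p8} and {p10}.
Stable partition: {p3} | {p1} | {p8} | {p2,p4} | {p11} | {p5} | {p12} | {p10} — 8 equivalence classes.

8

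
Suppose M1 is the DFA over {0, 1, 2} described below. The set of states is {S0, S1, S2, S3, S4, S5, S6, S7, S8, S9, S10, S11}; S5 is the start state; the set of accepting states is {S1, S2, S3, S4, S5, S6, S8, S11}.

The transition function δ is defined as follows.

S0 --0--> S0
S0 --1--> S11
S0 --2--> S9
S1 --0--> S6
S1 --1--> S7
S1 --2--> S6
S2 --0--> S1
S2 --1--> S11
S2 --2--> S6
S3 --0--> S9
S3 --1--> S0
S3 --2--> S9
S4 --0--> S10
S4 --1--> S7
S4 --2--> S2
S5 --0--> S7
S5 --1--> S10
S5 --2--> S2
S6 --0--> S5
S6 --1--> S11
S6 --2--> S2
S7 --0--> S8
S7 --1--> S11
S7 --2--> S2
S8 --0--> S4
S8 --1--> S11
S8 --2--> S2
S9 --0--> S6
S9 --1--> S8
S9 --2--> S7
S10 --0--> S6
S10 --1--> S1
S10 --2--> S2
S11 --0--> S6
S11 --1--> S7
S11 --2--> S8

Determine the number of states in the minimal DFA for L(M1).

5

Reachable states from the start: {S1,S2,S4,S5,S6,S7,S8,S10,S11}. Unreachable: {S0,S3,S9} — drop them.
P0 = {S1,S2,S4,S5,S6,S8,S11} | {S7,S10}.
Split {S1,S2,S4,S5,S6,S8,S11} by δ(·,0) → {S1,S2,S6,S8,S11} and {S4,S5}.
Refine {S1,S2,S6,S8,S11} on symbol 0: members go to different blocks, giving {S1,S2,S11} and {S6,S8}.
Split {S1,S2,S11} by δ(·,0) → {S1,S11} and {S2}.
Stable partition: {S1,S11} | {S7,S10} | {S4,S5} | {S6,S8} | {S2} — 5 equivalence classes.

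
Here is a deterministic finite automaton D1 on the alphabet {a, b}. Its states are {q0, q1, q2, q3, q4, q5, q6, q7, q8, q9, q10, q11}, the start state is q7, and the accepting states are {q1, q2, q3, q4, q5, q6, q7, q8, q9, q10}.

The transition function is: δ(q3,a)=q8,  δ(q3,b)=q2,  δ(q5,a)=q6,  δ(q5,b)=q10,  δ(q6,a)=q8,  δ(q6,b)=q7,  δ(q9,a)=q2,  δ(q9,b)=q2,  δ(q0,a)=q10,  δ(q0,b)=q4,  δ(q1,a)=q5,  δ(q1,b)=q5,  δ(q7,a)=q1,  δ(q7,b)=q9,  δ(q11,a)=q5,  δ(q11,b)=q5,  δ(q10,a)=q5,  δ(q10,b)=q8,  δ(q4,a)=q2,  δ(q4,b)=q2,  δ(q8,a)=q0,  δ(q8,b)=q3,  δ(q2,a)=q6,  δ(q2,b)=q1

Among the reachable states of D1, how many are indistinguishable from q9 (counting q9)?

2

States {q11} cannot be reached from the start state, so discard them.
Start with accepting vs non-accepting: {q1,q2,q3,q4,q5,q6,q7,q8,q9,q10} | {q0}.
On input a, block {q1,q2,q3,q4,q5,q6,q7,q8,q9,q10} splits into {q1,q2,q3,q4,q5,q6,q7,q9,q10} and {q8}.
Split {q1,q2,q3,q4,q5,q6,q7,q9,q10} by δ(·,a) → {q1,q2,q4,q5,q7,q9,q10} and {q3,q6}.
Refine {q1,q2,q4,q5,q7,q9,q10} on symbol a: members go to different blocks, giving {q1,q4,q7,q9,q10} and {q2,q5}.
Refine {q1,q4,q7,q9,q10} on symbol a: members go to different blocks, giving {q1,q4,q9,q10} and {q7}.
Split {q1,q4,q9,q10} by δ(·,b) → {q1,q4,q9} and {q10}.
Refine {q3,q6} on symbol b: members go to different blocks, giving {q3} and {q6}.
Split {q2,q5} by δ(·,b) → {q2} and {q5}.
Refine {q1,q4,q9} on symbol a: members go to different blocks, giving {q4,q9} and {q1}.
Stable partition: {q4,q9} | {q0} | {q8} | {q3} | {q2} | {q7} | {q10} | {q6} | {q5} | {q1} — 10 equivalence classes.
The equivalence class containing q9 is {q4,q9}, of size 2.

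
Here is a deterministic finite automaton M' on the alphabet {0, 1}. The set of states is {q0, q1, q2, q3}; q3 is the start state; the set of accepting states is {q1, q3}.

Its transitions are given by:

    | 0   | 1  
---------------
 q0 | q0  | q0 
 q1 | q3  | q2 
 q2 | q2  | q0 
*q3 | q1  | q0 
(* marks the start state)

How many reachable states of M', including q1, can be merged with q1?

2

Initial partition by acceptance: {q1,q3} | {q0,q2}.
Stable partition: {q1,q3} | {q0,q2} — 2 equivalence classes.
State q1 belongs to the block {q1,q3}, which has 2 states.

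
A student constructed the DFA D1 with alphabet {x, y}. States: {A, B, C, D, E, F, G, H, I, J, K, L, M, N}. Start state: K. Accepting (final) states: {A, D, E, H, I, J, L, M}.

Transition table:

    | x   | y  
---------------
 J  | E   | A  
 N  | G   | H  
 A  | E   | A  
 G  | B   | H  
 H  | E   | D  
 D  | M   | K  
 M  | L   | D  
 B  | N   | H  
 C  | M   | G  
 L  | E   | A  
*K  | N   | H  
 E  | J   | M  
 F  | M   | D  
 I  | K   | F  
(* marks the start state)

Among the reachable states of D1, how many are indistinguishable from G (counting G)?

4

Reachable states from the start: {A,B,D,E,G,H,J,K,L,M,N}. Unreachable: {C,F,I} — drop them.
Initial partition by acceptance: {A,D,E,H,J,L,M} | {B,G,K,N}.
On input y, block {A,D,E,H,J,L,M} splits into {A,E,H,J,L,M} and {D}.
On input y, block {A,E,H,J,L,M} splits into {A,E,J,L} and {H,M}.
On input y, block {A,E,J,L} splits into {A,J,L} and {E}.
On input x, block {H,M} splits into {H} and {M}.
Stable partition: {A,J,L} | {B,G,K,N} | {D} | {H} | {E} | {M} — 6 equivalence classes.
The equivalence class containing G is {B,G,K,N}, of size 4.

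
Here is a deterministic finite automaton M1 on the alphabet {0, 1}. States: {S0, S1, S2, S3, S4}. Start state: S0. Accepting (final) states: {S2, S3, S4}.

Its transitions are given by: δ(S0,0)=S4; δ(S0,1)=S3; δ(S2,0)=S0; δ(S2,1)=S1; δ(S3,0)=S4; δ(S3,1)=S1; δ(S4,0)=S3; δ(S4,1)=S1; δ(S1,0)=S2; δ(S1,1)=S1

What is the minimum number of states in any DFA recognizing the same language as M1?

Every state is reachable, so we keep all 5.
Start with accepting vs non-accepting: {S2,S3,S4} | {S0,S1}.
Refine {S2,S3,S4} on symbol 0: members go to different blocks, giving {S3,S4} and {S2}.
Refine {S0,S1} on symbol 0: members go to different blocks, giving {S0} and {S1}.
No further refinement is possible. Final partition (4 blocks): {S3,S4} | {S0} | {S2} | {S1}.

4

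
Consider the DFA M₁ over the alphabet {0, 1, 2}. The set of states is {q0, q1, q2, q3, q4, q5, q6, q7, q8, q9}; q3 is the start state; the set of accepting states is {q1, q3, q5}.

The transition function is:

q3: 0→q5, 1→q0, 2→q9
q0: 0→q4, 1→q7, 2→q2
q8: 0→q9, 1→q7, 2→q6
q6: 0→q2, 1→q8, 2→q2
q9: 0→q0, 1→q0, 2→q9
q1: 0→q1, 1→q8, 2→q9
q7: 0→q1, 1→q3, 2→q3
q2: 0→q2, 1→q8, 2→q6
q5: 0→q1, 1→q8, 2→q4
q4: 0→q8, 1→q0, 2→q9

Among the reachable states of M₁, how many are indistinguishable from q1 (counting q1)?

Start with accepting vs non-accepting: {q1,q3,q5} | {q0,q2,q4,q6,q7,q8,q9}.
On input 0, block {q0,q2,q4,q6,q7,q8,q9} splits into {q0,q2,q4,q6,q8,q9} and {q7}.
Split {q0,q2,q4,q6,q8,q9} by δ(·,1) → {q2,q4,q6,q9} and {q0,q8}.
On input 0, block {q2,q4,q6,q9} splits into {q2,q6} and {q4,q9}.
The partition is now stable with 5 blocks: {q1,q3,q5} | {q2,q6} | {q7} | {q0,q8} | {q4,q9}.
The equivalence class containing q1 is {q1,q3,q5}, of size 3.

3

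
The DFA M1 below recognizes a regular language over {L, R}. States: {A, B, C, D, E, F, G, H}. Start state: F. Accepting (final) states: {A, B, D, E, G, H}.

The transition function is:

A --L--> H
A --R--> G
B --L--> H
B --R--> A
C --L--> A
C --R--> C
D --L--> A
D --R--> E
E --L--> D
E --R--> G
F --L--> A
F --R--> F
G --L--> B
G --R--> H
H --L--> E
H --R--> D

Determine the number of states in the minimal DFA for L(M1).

2

First remove the unreachable states {C}; 7 states remain.
P0 = {A,B,D,E,G,H} | {F}.
The partition is now stable with 2 blocks: {A,B,D,E,G,H} | {F}.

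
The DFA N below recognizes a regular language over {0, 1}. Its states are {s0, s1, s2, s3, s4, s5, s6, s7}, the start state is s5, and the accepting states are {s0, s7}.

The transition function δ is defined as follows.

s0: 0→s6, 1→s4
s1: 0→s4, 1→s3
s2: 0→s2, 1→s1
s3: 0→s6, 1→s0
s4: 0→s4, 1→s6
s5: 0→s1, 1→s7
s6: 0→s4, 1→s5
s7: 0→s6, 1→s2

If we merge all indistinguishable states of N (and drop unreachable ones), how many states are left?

4

Every state is reachable, so we keep all 8.
Initial partition by acceptance: {s0,s7} | {s1,s2,s3,s4,s5,s6}.
On input 1, block {s1,s2,s3,s4,s5,s6} splits into {s1,s2,s4,s6} and {s3,s5}.
Split {s1,s2,s4,s6} by δ(·,1) → {s1,s6} and {s2,s4}.
No further refinement is possible. Final partition (4 blocks): {s0,s7} | {s1,s6} | {s3,s5} | {s2,s4}.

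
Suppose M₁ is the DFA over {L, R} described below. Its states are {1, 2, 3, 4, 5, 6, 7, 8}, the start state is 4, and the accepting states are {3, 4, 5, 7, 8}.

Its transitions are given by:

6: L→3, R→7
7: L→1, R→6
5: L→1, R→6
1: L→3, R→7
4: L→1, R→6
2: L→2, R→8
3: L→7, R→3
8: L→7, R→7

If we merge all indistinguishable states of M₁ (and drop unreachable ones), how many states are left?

Reachable states from the start: {1,3,4,6,7}. Unreachable: {2,5,8} — drop them.
P0 = {3,4,7} | {1,6}.
Split {3,4,7} by δ(·,L) → {4,7} and {3}.
No further refinement is possible. Final partition (3 blocks): {4,7} | {1,6} | {3}.

3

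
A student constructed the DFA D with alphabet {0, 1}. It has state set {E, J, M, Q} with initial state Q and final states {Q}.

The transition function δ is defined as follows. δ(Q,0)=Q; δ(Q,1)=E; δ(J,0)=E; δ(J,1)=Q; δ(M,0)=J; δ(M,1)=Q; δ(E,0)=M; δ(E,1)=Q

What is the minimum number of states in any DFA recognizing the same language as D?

2

Every state is reachable, so we keep all 4.
Start with accepting vs non-accepting: {Q} | {E,J,M}.
No further refinement is possible. Final partition (2 blocks): {Q} | {E,J,M}.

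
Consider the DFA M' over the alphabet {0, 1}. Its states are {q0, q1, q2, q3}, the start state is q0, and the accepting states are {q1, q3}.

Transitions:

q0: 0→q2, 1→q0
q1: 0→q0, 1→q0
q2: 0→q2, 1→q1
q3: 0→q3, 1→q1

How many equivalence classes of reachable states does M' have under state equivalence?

First remove the unreachable states {q3}; 3 states remain.
Initial partition by acceptance: {q1} | {q0,q2}.
On input 1, block {q0,q2} splits into {q0} and {q2}.
No further refinement is possible. Final partition (3 blocks): {q1} | {q0} | {q2}.

3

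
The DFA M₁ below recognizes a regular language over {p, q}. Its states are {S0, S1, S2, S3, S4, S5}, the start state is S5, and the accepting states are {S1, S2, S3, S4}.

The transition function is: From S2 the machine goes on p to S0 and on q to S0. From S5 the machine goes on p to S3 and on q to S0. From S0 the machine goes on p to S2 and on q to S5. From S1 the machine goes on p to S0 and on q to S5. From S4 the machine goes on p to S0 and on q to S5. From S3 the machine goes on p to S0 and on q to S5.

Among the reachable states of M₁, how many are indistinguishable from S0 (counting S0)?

2

First remove the unreachable states {S1,S4}; 4 states remain.
Start with accepting vs non-accepting: {S2,S3} | {S0,S5}.
Stable partition: {S2,S3} | {S0,S5} — 2 equivalence classes.
The equivalence class containing S0 is {S0,S5}, of size 2.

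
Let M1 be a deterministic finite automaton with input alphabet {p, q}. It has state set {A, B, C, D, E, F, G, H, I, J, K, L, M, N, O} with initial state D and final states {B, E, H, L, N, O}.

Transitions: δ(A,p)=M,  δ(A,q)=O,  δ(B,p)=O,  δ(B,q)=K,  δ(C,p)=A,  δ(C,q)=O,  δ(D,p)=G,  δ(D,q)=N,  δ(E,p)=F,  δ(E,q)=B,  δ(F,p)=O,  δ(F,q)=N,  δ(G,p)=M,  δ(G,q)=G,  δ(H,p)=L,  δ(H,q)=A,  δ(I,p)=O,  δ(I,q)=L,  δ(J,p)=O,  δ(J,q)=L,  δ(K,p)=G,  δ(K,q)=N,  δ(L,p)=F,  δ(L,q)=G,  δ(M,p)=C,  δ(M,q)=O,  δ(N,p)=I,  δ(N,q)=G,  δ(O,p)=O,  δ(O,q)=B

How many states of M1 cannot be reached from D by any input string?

3

No path from D leads to E, H, J; the other 12 states are all reachable.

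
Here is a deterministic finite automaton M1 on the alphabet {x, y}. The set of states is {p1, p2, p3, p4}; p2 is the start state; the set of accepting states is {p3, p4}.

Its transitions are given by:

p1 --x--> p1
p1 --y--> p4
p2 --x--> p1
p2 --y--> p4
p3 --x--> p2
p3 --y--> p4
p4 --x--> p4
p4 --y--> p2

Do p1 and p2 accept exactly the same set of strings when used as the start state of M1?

Reachable states from the start: {p1,p2,p4}. Unreachable: {p3} — drop them.
Start with accepting vs non-accepting: {p4} | {p1,p2}.
Stable partition: {p4} | {p1,p2} — 2 equivalence classes.
p1 and p2 lie in the same block of the stable partition, so they are equivalent — no string distinguishes them.

Yes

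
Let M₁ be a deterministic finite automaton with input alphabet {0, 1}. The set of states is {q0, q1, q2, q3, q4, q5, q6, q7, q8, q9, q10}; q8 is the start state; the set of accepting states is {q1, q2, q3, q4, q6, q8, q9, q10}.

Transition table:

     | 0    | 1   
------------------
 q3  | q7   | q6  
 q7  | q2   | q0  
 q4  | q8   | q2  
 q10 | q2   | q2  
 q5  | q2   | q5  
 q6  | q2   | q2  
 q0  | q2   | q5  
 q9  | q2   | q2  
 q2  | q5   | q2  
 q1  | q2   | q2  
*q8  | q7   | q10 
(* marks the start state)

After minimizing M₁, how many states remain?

Reachable states from the start: {q0,q2,q5,q7,q8,q10}. Unreachable: {q1,q3,q4,q6,q9} — drop them.
Initial partition by acceptance: {q2,q8,q10} | {q0,q5,q7}.
Refine {q2,q8,q10} on symbol 0: members go to different blocks, giving {q2,q8} and {q10}.
On input 1, block {q2,q8} splits into {q2} and {q8}.
The partition is now stable with 4 blocks: {q2} | {q0,q5,q7} | {q10} | {q8}.

4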